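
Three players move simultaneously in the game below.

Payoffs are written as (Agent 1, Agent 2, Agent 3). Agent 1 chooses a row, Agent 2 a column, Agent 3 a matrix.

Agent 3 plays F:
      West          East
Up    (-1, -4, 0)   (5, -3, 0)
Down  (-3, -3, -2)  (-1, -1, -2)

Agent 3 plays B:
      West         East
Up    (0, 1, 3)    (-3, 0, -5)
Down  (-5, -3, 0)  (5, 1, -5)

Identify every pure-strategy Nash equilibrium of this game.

The pure Nash equilibria are (Up, West, B); (Up, East, F).

(Up, West, F): Agent 2 can switch to East (-4 → -3). Not NE.
(Up, West, B): Agent 1 gets 0, best alternative -5; Agent 2 gets 1, best alternative 0; Agent 3 gets 3, best alternative 0. No profitable deviation — NE.
(Up, East, F): Agent 1 gets 5, best alternative -1; Agent 2 gets -3, best alternative -4; Agent 3 gets 0, best alternative -5. No profitable deviation — NE.
(Up, East, B): Agent 1 can switch to Down (-3 → 5). Not NE.
(Down, West, F): Agent 1 can switch to Up (-3 → -1). Not NE.
(Down, West, B): Agent 1 can switch to Up (-5 → 0). Not NE.
(Down, East, F): Agent 1 can switch to Up (-1 → 5). Not NE.
(Down, East, B): Agent 3 can switch to F (-5 → -2). Not NE.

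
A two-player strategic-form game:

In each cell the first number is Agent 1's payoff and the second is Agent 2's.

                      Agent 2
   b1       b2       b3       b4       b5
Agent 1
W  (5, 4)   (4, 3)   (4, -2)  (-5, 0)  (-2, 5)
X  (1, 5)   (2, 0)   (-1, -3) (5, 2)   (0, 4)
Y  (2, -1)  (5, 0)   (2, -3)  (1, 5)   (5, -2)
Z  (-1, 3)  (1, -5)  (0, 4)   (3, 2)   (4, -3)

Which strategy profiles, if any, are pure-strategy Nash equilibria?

There is no pure-strategy Nash equilibrium.

(W, b1): Agent 2 can switch to b5 (4 → 5). Not NE.
(W, b2): Agent 1 can switch to Y (4 → 5). Not NE.
(W, b3): Agent 2 can switch to b1 (-2 → 4). Not NE.
(W, b4): Agent 1 can switch to X (-5 → 5). Not NE.
(W, b5): Agent 1 can switch to X (-2 → 0). Not NE.
(X, b1): Agent 1 can switch to W (1 → 5). Not NE.
(The remaining 14 profiles each have a profitable deviation by the same check.)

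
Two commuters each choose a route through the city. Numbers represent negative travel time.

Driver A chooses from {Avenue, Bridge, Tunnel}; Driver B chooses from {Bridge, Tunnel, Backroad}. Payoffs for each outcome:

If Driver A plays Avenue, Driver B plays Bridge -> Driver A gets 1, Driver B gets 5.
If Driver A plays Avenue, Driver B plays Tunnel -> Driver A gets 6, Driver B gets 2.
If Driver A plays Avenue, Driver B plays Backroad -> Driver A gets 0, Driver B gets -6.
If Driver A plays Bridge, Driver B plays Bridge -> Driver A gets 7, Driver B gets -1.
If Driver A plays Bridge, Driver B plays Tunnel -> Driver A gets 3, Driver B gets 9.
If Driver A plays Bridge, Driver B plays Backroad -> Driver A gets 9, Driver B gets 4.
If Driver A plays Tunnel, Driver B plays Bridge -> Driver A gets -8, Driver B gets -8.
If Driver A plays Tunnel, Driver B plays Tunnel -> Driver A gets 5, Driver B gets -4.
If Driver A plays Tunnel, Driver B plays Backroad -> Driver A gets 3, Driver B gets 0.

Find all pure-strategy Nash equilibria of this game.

No pure-strategy Nash equilibrium.

Driver A against Bridge: payoffs 1, 7, -8 → best response Bridge.
Driver A against Tunnel: payoffs 6, 3, 5 → best response Avenue.
Driver A against Backroad: payoffs 0, 9, 3 → best response Bridge.
Driver B against Avenue: payoffs 5, 2, -6 → best response Bridge.
Driver B against Bridge: payoffs -1, 9, 4 → best response Tunnel.
Driver B against Tunnel: payoffs -8, -4, 0 → best response Backroad.
No profile is a mutual best response for all players.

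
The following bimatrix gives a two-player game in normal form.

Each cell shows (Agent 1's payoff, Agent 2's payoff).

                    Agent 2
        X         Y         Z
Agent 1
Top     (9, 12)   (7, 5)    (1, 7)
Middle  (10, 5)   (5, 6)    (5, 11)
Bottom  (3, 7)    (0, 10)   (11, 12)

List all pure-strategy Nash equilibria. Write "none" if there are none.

Agent 1 against X: payoffs 9, 10, 3 → best response Middle.
Agent 1 against Y: payoffs 7, 5, 0 → best response Top.
Agent 1 against Z: payoffs 1, 5, 11 → best response Bottom.
Agent 2 against Top: payoffs 12, 5, 7 → best response X.
Agent 2 against Middle: payoffs 5, 6, 11 → best response Z.
Agent 2 against Bottom: payoffs 7, 10, 12 → best response Z.
Mutual best responses: (Bottom, Z).

Pure NE: (Bottom, Z)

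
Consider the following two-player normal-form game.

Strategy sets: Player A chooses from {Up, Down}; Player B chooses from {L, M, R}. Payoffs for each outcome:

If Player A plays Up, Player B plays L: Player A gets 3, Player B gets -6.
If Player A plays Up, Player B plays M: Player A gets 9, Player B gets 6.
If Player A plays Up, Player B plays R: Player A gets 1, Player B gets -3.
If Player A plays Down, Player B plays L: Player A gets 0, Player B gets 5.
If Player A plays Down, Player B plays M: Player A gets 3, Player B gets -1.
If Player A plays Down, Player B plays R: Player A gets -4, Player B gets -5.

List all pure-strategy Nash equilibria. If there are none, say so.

(Up, M)

(Up, L): Player B can switch to M (-6 → 6). Not NE.
(Up, M): Player A gets 9, best alternative 3; Player B gets 6, best alternative -3. No profitable deviation — NE.
(Up, R): Player B can switch to M (-3 → 6). Not NE.
(Down, L): Player A can switch to Up (0 → 3). Not NE.
(Down, M): Player A can switch to Up (3 → 9). Not NE.
(Down, R): Player A can switch to Up (-4 → 1). Not NE.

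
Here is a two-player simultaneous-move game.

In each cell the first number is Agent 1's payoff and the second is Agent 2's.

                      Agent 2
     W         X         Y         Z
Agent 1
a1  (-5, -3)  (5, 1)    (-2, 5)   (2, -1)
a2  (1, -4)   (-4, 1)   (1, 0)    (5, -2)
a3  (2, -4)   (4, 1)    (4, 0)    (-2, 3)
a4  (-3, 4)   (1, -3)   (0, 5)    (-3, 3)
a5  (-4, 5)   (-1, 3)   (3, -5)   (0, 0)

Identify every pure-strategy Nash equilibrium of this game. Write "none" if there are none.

No pure-strategy Nash equilibrium.

Agent 1 against W: payoffs -5, 1, 2, -3, -4 → best response a3.
Agent 1 against X: payoffs 5, -4, 4, 1, -1 → best response a1.
Agent 1 against Y: payoffs -2, 1, 4, 0, 3 → best response a3.
Agent 1 against Z: payoffs 2, 5, -2, -3, 0 → best response a2.
Agent 2 against a1: payoffs -3, 1, 5, -1 → best response Y.
Agent 2 against a2: payoffs -4, 1, 0, -2 → best response X.
Agent 2 against a3: payoffs -4, 1, 0, 3 → best response Z.
Agent 2 against a4: payoffs 4, -3, 5, 3 → best response Y.
Agent 2 against a5: payoffs 5, 3, -5, 0 → best response W.
No profile is a mutual best response for all players.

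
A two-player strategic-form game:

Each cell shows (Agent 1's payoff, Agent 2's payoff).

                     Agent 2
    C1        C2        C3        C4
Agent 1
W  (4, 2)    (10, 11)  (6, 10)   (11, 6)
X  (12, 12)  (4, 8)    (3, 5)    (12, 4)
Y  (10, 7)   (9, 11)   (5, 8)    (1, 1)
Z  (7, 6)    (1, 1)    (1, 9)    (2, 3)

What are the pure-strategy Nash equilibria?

Mark each player's best response to every combination of opponents' strategies; a profile where every player is best-responding is a pure Nash equilibrium.
Agent 1 against C1: payoffs 4, 12, 10, 7 → best response X.
Agent 1 against C2: payoffs 10, 4, 9, 1 → best response W.
Agent 1 against C3: payoffs 6, 3, 5, 1 → best response W.
Agent 1 against C4: payoffs 11, 12, 1, 2 → best response X.
Agent 2 against W: payoffs 2, 11, 10, 6 → best response C2.
Agent 2 against X: payoffs 12, 8, 5, 4 → best response C1.
Agent 2 against Y: payoffs 7, 11, 8, 1 → best response C2.
Agent 2 against Z: payoffs 6, 1, 9, 3 → best response C3.
Mutual best responses: (W, C2); (X, C1).

(W, C2); (X, C1)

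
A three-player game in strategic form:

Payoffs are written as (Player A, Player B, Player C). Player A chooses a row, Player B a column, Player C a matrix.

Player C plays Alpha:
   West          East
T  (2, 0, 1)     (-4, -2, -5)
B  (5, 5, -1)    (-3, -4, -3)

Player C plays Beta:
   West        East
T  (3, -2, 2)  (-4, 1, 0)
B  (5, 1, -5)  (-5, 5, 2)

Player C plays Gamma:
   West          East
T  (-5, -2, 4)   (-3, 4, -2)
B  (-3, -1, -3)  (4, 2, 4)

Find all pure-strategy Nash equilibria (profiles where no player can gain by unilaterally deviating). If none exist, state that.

For each strategy profile, look for a profitable unilateral deviation.
(T, West, Alpha): Player A can switch to B (2 → 5). Not NE.
(T, West, Beta): Player A can switch to B (3 → 5). Not NE.
(T, West, Gamma): Player A can switch to B (-5 → -3). Not NE.
(T, East, Alpha): Player A can switch to B (-4 → -3). Not NE.
(T, East, Beta): Player A gets -4, best alternative -5; Player B gets 1, best alternative -2; Player C gets 0, best alternative -2. No profitable deviation — NE.
(T, East, Gamma): Player A can switch to B (-3 → 4). Not NE.
(B, West, Alpha): Player A gets 5, best alternative 2; Player B gets 5, best alternative -4; Player C gets -1, best alternative -3. No profitable deviation — NE.
(B, West, Beta): Player B can switch to East (1 → 5). Not NE.
(B, West, Gamma): Player B can switch to East (-1 → 2). Not NE.
(B, East, Alpha): Player B can switch to West (-4 → 5). Not NE.
(B, East, Gamma): Player A gets 4, best alternative -3; Player B gets 2, best alternative -1; Player C gets 4, best alternative 2. No profitable deviation — NE.
(The remaining 1 profile has a profitable deviation by the same check.)

Pure-strategy Nash equilibria: (T, East, Beta) and (B, West, Alpha) and (B, East, Gamma)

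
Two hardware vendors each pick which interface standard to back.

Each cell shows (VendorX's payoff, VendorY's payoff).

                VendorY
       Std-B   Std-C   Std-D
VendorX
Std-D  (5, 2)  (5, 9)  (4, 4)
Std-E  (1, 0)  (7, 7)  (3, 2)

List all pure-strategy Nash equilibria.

Pure NE: (Std-E, Std-C)

VendorX against Std-B: payoffs 5, 1 → best response Std-D.
VendorX against Std-C: payoffs 5, 7 → best response Std-E.
VendorX against Std-D: payoffs 4, 3 → best response Std-D.
VendorY against Std-D: payoffs 2, 9, 4 → best response Std-C.
VendorY against Std-E: payoffs 0, 7, 2 → best response Std-C.
Mutual best responses: (Std-E, Std-C).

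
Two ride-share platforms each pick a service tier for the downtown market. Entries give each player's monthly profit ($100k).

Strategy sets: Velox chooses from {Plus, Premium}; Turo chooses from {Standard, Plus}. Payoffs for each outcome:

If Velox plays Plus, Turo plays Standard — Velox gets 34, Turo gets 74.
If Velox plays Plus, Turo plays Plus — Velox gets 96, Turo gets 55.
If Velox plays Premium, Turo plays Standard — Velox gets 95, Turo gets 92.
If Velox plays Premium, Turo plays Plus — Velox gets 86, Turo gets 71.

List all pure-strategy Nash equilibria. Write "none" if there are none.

(Plus, Standard): Velox can switch to Premium (34 → 95). Not NE.
(Plus, Plus): Turo can switch to Standard (55 → 74). Not NE.
(Premium, Standard): Velox gets 95, best alternative 34; Turo gets 92, best alternative 71. No profitable deviation — NE.
(Premium, Plus): Velox can switch to Plus (86 → 96). Not NE.

Pure NE: (Premium, Standard)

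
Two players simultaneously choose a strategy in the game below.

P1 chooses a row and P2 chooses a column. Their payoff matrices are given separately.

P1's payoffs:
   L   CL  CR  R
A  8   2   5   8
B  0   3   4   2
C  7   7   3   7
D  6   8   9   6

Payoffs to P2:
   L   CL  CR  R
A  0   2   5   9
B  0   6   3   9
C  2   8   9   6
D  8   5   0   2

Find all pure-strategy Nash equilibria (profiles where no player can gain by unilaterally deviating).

(A, R)

P1 against L: payoffs 8, 0, 7, 6 → best response A.
P1 against CL: payoffs 2, 3, 7, 8 → best response D.
P1 against CR: payoffs 5, 4, 3, 9 → best response D.
P1 against R: payoffs 8, 2, 7, 6 → best response A.
P2 against A: payoffs 0, 2, 5, 9 → best response R.
P2 against B: payoffs 0, 6, 3, 9 → best response R.
P2 against C: payoffs 2, 8, 9, 6 → best response CR.
P2 against D: payoffs 8, 5, 0, 2 → best response L.
Mutual best responses: (A, R).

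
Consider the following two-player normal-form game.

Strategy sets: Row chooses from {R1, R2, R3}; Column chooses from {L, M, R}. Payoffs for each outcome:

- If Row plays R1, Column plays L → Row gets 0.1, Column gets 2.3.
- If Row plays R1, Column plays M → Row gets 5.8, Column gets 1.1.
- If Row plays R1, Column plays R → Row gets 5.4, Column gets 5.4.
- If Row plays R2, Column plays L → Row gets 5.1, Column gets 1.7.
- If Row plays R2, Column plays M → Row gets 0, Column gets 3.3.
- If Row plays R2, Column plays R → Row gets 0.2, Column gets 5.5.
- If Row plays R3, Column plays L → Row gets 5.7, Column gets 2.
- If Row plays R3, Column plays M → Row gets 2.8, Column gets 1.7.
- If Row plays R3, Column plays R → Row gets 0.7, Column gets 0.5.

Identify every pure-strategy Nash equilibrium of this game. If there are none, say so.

(R1, R) and (R3, L)

(R1, L): Row can switch to R2 (0.1 → 5.1). Not NE.
(R1, M): Column can switch to L (1.1 → 2.3). Not NE.
(R1, R): Row gets 5.4, best alternative 0.7; Column gets 5.4, best alternative 2.3. No profitable deviation — NE.
(R2, L): Row can switch to R3 (5.1 → 5.7). Not NE.
(R2, M): Row can switch to R1 (0 → 5.8). Not NE.
(R2, R): Row can switch to R1 (0.2 → 5.4). Not NE.
(R3, L): Row gets 5.7, best alternative 5.1; Column gets 2, best alternative 1.7. No profitable deviation — NE.
(R3, M): Row can switch to R1 (2.8 → 5.8). Not NE.
(R3, R): Row can switch to R1 (0.7 → 5.4). Not NE.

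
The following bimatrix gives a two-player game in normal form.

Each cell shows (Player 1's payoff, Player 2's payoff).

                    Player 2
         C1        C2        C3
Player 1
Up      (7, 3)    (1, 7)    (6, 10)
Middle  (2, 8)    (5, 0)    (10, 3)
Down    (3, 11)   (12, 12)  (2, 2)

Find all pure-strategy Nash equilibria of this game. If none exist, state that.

(Down, C2)

Mark each player's best response to every combination of opponents' strategies; a profile where every player is best-responding is a pure Nash equilibrium.
Player 1 against C1: payoffs 7, 2, 3 → best response Up.
Player 1 against C2: payoffs 1, 5, 12 → best response Down.
Player 1 against C3: payoffs 6, 10, 2 → best response Middle.
Player 2 against Up: payoffs 3, 7, 10 → best response C3.
Player 2 against Middle: payoffs 8, 0, 3 → best response C1.
Player 2 against Down: payoffs 11, 12, 2 → best response C2.
Mutual best responses: (Down, C2).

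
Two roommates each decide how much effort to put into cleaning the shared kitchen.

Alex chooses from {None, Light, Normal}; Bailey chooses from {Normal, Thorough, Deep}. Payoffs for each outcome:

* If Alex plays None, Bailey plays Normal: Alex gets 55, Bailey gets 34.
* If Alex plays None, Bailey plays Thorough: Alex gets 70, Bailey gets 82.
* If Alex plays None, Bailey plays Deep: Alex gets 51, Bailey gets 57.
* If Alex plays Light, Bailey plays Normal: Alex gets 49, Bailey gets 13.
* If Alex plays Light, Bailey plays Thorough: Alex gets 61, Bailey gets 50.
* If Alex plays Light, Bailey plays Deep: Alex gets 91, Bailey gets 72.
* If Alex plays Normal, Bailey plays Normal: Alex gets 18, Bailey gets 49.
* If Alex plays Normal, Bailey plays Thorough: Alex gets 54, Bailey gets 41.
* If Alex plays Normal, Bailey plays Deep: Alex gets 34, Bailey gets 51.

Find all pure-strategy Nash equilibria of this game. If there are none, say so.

Pure-strategy Nash equilibria: (None, Thorough), (Light, Deep)

Alex against Normal: payoffs 55, 49, 18 → best response None.
Alex against Thorough: payoffs 70, 61, 54 → best response None.
Alex against Deep: payoffs 51, 91, 34 → best response Light.
Bailey against None: payoffs 34, 82, 57 → best response Thorough.
Bailey against Light: payoffs 13, 50, 72 → best response Deep.
Bailey against Normal: payoffs 49, 41, 51 → best response Deep.
Mutual best responses: (None, Thorough); (Light, Deep).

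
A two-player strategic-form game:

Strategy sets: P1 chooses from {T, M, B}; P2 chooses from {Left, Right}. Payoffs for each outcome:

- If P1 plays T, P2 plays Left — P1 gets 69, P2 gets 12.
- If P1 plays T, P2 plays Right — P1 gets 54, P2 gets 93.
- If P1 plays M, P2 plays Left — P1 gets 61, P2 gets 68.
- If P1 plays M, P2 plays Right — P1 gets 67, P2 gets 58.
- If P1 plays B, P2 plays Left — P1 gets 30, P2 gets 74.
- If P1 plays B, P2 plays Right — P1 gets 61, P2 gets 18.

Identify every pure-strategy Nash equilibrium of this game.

No pure-strategy Nash equilibrium.

Mark each player's best response to every combination of opponents' strategies; a profile where every player is best-responding is a pure Nash equilibrium.
P1 against Left: payoffs 69, 61, 30 → best response T.
P1 against Right: payoffs 54, 67, 61 → best response M.
P2 against T: payoffs 12, 93 → best response Right.
P2 against M: payoffs 68, 58 → best response Left.
P2 against B: payoffs 74, 18 → best response Left.
No profile is a mutual best response for all players.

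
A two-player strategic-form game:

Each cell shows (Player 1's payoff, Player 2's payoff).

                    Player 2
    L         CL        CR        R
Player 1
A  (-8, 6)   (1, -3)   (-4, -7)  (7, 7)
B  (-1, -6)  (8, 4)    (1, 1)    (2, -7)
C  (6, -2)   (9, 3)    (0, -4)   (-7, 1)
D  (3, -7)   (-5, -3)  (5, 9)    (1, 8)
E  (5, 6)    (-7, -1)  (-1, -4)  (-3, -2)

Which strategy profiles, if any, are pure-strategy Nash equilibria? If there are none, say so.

(A, L): Player 1 can switch to B (-8 → -1). Not NE.
(A, CL): Player 1 can switch to B (1 → 8). Not NE.
(A, CR): Player 1 can switch to B (-4 → 1). Not NE.
(A, R): Player 1 gets 7, best alternative 2; Player 2 gets 7, best alternative 6. No profitable deviation — NE.
(B, L): Player 1 can switch to C (-1 → 6). Not NE.
(B, CL): Player 1 can switch to C (8 → 9). Not NE.
(B, CR): Player 1 can switch to D (1 → 5). Not NE.
(B, R): Player 1 can switch to A (2 → 7). Not NE.
(C, L): Player 2 can switch to CL (-2 → 3). Not NE.
(C, CL): Player 1 gets 9, best alternative 8; Player 2 gets 3, best alternative 1. No profitable deviation — NE.
(D, CR): Player 1 gets 5, best alternative 1; Player 2 gets 9, best alternative 8. No profitable deviation — NE.
(The remaining 9 profiles each have a profitable deviation by the same check.)

(A, R) and (C, CL) and (D, CR)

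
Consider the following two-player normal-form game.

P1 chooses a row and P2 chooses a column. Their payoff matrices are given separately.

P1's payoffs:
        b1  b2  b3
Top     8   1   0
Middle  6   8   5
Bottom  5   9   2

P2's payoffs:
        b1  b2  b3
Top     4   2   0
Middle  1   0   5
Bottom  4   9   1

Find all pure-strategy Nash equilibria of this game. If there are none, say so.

Pure-strategy Nash equilibria: (Top, b1); (Middle, b3); (Bottom, b2)

P1 against b1: payoffs 8, 6, 5 → best response Top.
P1 against b2: payoffs 1, 8, 9 → best response Bottom.
P1 against b3: payoffs 0, 5, 2 → best response Middle.
P2 against Top: payoffs 4, 2, 0 → best response b1.
P2 against Middle: payoffs 1, 0, 5 → best response b3.
P2 against Bottom: payoffs 4, 9, 1 → best response b2.
Mutual best responses: (Top, b1); (Middle, b3); (Bottom, b2).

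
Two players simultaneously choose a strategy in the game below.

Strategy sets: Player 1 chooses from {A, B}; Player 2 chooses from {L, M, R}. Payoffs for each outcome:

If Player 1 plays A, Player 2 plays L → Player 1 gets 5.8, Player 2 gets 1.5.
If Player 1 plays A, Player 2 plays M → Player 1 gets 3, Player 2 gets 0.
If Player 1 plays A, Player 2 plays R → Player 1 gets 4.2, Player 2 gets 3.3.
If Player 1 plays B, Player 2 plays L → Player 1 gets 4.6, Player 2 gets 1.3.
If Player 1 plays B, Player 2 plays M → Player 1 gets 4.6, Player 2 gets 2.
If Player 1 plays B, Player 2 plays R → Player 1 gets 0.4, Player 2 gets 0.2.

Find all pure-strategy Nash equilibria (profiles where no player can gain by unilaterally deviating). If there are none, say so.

For each player, find the best response to each opponent profile; mutual best responses are the pure NE.
Player 1 against L: payoffs 5.8, 4.6 → best response A.
Player 1 against M: payoffs 3, 4.6 → best response B.
Player 1 against R: payoffs 4.2, 0.4 → best response A.
Player 2 against A: payoffs 1.5, 0, 3.3 → best response R.
Player 2 against B: payoffs 1.3, 2, 0.2 → best response M.
Mutual best responses: (A, R); (B, M).

(A, R) and (B, M)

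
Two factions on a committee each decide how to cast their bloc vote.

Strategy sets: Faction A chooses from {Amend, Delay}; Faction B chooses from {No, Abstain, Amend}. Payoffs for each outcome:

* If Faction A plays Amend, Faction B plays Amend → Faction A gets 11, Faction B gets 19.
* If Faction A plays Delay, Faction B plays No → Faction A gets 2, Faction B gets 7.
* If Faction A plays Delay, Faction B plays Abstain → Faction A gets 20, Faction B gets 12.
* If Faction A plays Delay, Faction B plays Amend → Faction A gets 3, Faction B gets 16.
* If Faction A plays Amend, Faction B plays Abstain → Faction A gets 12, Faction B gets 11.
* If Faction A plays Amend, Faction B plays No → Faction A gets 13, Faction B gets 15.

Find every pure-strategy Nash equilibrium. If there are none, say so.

For each player, find the best response to each opponent profile; mutual best responses are the pure NE.
Faction A against No: payoffs 13, 2 → best response Amend.
Faction A against Abstain: payoffs 12, 20 → best response Delay.
Faction A against Amend: payoffs 11, 3 → best response Amend.
Faction B against Amend: payoffs 15, 11, 19 → best response Amend.
Faction B against Delay: payoffs 7, 12, 16 → best response Amend.
Mutual best responses: (Amend, Amend).

The unique pure-strategy Nash equilibrium is (Amend, Amend).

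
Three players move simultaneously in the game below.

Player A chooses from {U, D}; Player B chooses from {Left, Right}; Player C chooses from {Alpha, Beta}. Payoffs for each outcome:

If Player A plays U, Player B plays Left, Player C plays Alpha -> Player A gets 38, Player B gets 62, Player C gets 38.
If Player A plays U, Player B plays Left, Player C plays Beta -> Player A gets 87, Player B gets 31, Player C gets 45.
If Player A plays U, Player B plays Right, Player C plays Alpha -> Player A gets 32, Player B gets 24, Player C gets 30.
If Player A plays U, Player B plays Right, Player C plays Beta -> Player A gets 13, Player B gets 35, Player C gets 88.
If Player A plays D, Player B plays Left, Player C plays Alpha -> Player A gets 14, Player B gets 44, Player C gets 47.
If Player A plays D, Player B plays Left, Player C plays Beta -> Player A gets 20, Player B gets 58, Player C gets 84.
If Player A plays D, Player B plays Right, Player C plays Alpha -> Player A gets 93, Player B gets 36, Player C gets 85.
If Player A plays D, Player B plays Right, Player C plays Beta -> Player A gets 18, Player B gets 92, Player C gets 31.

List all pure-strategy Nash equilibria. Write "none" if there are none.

Player A against (Left, Alpha): payoffs 38, 14 → best response U.
Player A against (Left, Beta): payoffs 87, 20 → best response U.
Player A against (Right, Alpha): payoffs 32, 93 → best response D.
Player A against (Right, Beta): payoffs 13, 18 → best response D.
Player B against (U, Alpha): payoffs 62, 24 → best response Left.
Player B against (U, Beta): payoffs 31, 35 → best response Right.
Player B against (D, Alpha): payoffs 44, 36 → best response Left.
Player B against (D, Beta): payoffs 58, 92 → best response Right.
Player C against (U, Left): payoffs 38, 45 → best response Beta.
Player C against (U, Right): payoffs 30, 88 → best response Beta.
Player C against (D, Left): payoffs 47, 84 → best response Beta.
Player C against (D, Right): payoffs 85, 31 → best response Alpha.
No profile is a mutual best response for all players.

There is no pure-strategy Nash equilibrium.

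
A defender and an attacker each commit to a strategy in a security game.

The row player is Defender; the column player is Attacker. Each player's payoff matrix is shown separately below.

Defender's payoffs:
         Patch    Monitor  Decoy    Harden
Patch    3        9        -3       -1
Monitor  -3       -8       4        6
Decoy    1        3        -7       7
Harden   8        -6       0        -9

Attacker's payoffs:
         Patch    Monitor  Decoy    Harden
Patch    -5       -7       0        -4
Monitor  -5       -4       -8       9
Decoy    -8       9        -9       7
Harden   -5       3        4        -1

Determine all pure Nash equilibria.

Check each profile: it is a Nash equilibrium iff no player can strictly gain by switching unilaterally.
(Patch, Patch): Defender can switch to Harden (3 → 8). Not NE.
(Patch, Monitor): Attacker can switch to Patch (-7 → -5). Not NE.
(Patch, Decoy): Defender can switch to Monitor (-3 → 4). Not NE.
(Patch, Harden): Defender can switch to Monitor (-1 → 6). Not NE.
(Monitor, Patch): Defender can switch to Patch (-3 → 3). Not NE.
(Monitor, Monitor): Defender can switch to Patch (-8 → 9). Not NE.
(Monitor, Decoy): Attacker can switch to Patch (-8 → -5). Not NE.
(Monitor, Harden): Defender can switch to Decoy (6 → 7). Not NE.
(Decoy, Patch): Defender can switch to Patch (1 → 3). Not NE.
(Decoy, Monitor): Defender can switch to Patch (3 → 9). Not NE.
(Decoy, Decoy): Defender can switch to Patch (-7 → -3). Not NE.
(Decoy, Harden): Attacker can switch to Monitor (7 → 9). Not NE.
(The remaining 4 profiles each have a profitable deviation by the same check.)

No pure-strategy Nash equilibrium.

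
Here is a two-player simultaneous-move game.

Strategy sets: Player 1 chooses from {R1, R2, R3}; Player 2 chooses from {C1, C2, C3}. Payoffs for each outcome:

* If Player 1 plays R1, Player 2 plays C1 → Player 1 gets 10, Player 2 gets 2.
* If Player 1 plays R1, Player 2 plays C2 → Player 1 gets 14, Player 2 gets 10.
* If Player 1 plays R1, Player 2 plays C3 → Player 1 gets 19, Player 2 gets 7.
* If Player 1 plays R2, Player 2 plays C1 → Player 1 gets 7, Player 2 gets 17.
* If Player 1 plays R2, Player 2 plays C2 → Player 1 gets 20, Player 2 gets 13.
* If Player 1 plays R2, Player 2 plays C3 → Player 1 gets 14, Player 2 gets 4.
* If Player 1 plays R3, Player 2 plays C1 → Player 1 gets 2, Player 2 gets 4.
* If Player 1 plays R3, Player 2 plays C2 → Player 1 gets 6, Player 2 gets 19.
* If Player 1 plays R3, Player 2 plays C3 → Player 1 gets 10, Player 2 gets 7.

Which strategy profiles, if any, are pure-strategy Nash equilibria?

none

For each player, find the best response to each opponent profile; mutual best responses are the pure NE.
Player 1 against C1: payoffs 10, 7, 2 → best response R1.
Player 1 against C2: payoffs 14, 20, 6 → best response R2.
Player 1 against C3: payoffs 19, 14, 10 → best response R1.
Player 2 against R1: payoffs 2, 10, 7 → best response C2.
Player 2 against R2: payoffs 17, 13, 4 → best response C1.
Player 2 against R3: payoffs 4, 19, 7 → best response C2.
No profile is a mutual best response for all players.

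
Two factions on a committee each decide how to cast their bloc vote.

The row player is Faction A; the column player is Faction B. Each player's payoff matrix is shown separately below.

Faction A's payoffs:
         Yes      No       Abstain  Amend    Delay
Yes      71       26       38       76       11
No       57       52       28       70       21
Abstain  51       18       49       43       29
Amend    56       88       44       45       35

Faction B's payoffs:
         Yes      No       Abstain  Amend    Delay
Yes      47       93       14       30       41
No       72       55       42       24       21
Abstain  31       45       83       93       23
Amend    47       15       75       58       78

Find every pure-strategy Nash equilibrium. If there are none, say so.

Faction A against Yes: payoffs 71, 57, 51, 56 → best response Yes.
Faction A against No: payoffs 26, 52, 18, 88 → best response Amend.
Faction A against Abstain: payoffs 38, 28, 49, 44 → best response Abstain.
Faction A against Amend: payoffs 76, 70, 43, 45 → best response Yes.
Faction A against Delay: payoffs 11, 21, 29, 35 → best response Amend.
Faction B against Yes: payoffs 47, 93, 14, 30, 41 → best response No.
Faction B against No: payoffs 72, 55, 42, 24, 21 → best response Yes.
Faction B against Abstain: payoffs 31, 45, 83, 93, 23 → best response Amend.
Faction B against Amend: payoffs 47, 15, 75, 58, 78 → best response Delay.
Mutual best responses: (Amend, Delay).

The unique pure-strategy Nash equilibrium is (Amend, Delay).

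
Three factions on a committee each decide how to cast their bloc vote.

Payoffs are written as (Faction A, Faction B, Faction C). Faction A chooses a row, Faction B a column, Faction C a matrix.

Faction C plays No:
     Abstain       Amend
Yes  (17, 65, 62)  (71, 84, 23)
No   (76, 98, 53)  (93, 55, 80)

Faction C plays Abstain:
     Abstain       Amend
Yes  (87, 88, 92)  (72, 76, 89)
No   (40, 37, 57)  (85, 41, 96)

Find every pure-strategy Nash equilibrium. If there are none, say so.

Faction A against (Abstain, No): payoffs 17, 76 → best response No.
Faction A against (Abstain, Abstain): payoffs 87, 40 → best response Yes.
Faction A against (Amend, No): payoffs 71, 93 → best response No.
Faction A against (Amend, Abstain): payoffs 72, 85 → best response No.
Faction B against (Yes, No): payoffs 65, 84 → best response Amend.
Faction B against (Yes, Abstain): payoffs 88, 76 → best response Abstain.
Faction B against (No, No): payoffs 98, 55 → best response Abstain.
Faction B against (No, Abstain): payoffs 37, 41 → best response Amend.
Faction C against (Yes, Abstain): payoffs 62, 92 → best response Abstain.
Faction C against (Yes, Amend): payoffs 23, 89 → best response Abstain.
Faction C against (No, Abstain): payoffs 53, 57 → best response Abstain.
Faction C against (No, Amend): payoffs 80, 96 → best response Abstain.
Mutual best responses: (Yes, Abstain, Abstain); (No, Amend, Abstain).

(Yes, Abstain, Abstain); (No, Amend, Abstain)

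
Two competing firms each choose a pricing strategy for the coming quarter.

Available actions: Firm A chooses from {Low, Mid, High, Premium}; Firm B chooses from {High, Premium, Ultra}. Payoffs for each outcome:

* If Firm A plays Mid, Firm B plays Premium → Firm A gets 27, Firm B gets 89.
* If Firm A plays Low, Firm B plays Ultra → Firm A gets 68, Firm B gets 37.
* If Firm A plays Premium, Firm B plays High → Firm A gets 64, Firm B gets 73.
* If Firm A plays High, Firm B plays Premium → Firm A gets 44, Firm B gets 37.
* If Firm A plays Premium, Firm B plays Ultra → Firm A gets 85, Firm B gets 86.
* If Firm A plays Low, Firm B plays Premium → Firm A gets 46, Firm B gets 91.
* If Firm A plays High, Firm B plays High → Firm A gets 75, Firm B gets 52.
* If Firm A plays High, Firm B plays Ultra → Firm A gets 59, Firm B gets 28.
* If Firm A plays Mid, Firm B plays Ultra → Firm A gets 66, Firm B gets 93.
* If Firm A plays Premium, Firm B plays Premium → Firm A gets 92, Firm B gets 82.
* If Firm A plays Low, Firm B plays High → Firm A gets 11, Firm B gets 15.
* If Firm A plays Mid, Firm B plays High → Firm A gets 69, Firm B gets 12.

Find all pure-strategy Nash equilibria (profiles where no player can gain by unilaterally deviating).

(High, High), (Premium, Ultra)

Firm A against High: payoffs 11, 69, 75, 64 → best response High.
Firm A against Premium: payoffs 46, 27, 44, 92 → best response Premium.
Firm A against Ultra: payoffs 68, 66, 59, 85 → best response Premium.
Firm B against Low: payoffs 15, 91, 37 → best response Premium.
Firm B against Mid: payoffs 12, 89, 93 → best response Ultra.
Firm B against High: payoffs 52, 37, 28 → best response High.
Firm B against Premium: payoffs 73, 82, 86 → best response Ultra.
Mutual best responses: (High, High); (Premium, Ultra).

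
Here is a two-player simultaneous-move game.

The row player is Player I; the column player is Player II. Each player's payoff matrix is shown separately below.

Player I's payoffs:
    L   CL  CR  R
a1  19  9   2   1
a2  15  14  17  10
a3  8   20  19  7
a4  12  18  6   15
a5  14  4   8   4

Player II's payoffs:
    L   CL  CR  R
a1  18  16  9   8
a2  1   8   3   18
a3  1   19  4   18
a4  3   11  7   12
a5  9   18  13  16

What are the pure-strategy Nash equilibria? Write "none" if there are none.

(a1, L): Player I gets 19, best alternative 15; Player II gets 18, best alternative 16. No profitable deviation — NE.
(a1, CL): Player I can switch to a2 (9 → 14). Not NE.
(a1, CR): Player I can switch to a2 (2 → 17). Not NE.
(a1, R): Player I can switch to a2 (1 → 10). Not NE.
(a2, L): Player I can switch to a1 (15 → 19). Not NE.
(a2, CL): Player I can switch to a3 (14 → 20). Not NE.
(a2, CR): Player I can switch to a3 (17 → 19). Not NE.
(a2, R): Player I can switch to a4 (10 → 15). Not NE.
(a3, L): Player I can switch to a1 (8 → 19). Not NE.
(a3, CL): Player I gets 20, best alternative 18; Player II gets 19, best alternative 18. No profitable deviation — NE.
(a4, R): Player I gets 15, best alternative 10; Player II gets 12, best alternative 11. No profitable deviation — NE.
(The remaining 9 profiles each have a profitable deviation by the same check.)

Pure-strategy Nash equilibria: (a1, L) and (a3, CL) and (a4, R)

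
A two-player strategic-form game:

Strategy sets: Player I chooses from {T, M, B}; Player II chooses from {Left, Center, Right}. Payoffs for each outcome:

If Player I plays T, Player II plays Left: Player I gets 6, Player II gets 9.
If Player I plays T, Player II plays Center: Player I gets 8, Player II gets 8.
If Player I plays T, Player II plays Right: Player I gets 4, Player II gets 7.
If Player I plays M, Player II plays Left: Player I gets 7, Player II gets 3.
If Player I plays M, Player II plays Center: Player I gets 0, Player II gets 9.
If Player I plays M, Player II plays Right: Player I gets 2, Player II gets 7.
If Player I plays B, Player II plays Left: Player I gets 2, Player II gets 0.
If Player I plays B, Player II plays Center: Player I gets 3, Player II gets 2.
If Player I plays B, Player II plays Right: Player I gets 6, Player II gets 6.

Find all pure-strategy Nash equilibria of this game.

Pure NE: (B, Right)

Player I against Left: payoffs 6, 7, 2 → best response M.
Player I against Center: payoffs 8, 0, 3 → best response T.
Player I against Right: payoffs 4, 2, 6 → best response B.
Player II against T: payoffs 9, 8, 7 → best response Left.
Player II against M: payoffs 3, 9, 7 → best response Center.
Player II against B: payoffs 0, 2, 6 → best response Right.
Mutual best responses: (B, Right).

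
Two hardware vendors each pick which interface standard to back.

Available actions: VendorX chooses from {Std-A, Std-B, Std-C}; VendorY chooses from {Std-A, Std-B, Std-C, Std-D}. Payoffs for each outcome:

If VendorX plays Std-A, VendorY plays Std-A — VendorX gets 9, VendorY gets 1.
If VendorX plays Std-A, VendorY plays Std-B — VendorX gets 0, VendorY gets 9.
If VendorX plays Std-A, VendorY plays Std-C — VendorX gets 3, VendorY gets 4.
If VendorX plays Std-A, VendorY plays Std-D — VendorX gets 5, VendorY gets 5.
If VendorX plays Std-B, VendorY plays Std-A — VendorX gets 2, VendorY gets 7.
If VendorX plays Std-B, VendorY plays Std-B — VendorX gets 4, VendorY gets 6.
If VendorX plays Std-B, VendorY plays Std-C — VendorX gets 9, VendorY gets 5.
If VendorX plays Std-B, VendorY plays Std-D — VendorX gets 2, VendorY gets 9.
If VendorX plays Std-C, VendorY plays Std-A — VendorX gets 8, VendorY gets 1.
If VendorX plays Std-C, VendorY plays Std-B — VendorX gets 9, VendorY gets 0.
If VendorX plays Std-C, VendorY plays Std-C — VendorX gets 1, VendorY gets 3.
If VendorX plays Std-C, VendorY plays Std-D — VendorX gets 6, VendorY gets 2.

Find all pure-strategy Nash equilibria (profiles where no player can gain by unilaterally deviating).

Check each profile: it is a Nash equilibrium iff no player can strictly gain by switching unilaterally.
(Std-A, Std-A): VendorY can switch to Std-B (1 → 9). Not NE.
(Std-A, Std-B): VendorX can switch to Std-B (0 → 4). Not NE.
(Std-A, Std-C): VendorX can switch to Std-B (3 → 9). Not NE.
(Std-A, Std-D): VendorX can switch to Std-C (5 → 6). Not NE.
(Std-B, Std-A): VendorX can switch to Std-A (2 → 9). Not NE.
(Std-B, Std-B): VendorX can switch to Std-C (4 → 9). Not NE.
(Std-B, Std-C): VendorY can switch to Std-A (5 → 7). Not NE.
(Std-B, Std-D): VendorX can switch to Std-A (2 → 5). Not NE.
(Std-C, Std-A): VendorX can switch to Std-A (8 → 9). Not NE.
(Std-C, Std-B): VendorY can switch to Std-A (0 → 1). Not NE.
(Std-C, Std-C): VendorX can switch to Std-A (1 → 3). Not NE.
(Std-C, Std-D): VendorY can switch to Std-C (2 → 3). Not NE.

none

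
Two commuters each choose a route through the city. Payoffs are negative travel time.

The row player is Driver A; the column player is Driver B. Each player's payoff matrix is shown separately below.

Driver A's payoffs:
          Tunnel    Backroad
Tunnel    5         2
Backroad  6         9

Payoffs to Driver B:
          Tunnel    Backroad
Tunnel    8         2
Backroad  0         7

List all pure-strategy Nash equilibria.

(Tunnel, Tunnel): Driver A can switch to Backroad (5 → 6). Not NE.
(Tunnel, Backroad): Driver A can switch to Backroad (2 → 9). Not NE.
(Backroad, Tunnel): Driver B can switch to Backroad (0 → 7). Not NE.
(Backroad, Backroad): Driver A gets 9, best alternative 2; Driver B gets 7, best alternative 0. No profitable deviation — NE.

(Backroad, Backroad)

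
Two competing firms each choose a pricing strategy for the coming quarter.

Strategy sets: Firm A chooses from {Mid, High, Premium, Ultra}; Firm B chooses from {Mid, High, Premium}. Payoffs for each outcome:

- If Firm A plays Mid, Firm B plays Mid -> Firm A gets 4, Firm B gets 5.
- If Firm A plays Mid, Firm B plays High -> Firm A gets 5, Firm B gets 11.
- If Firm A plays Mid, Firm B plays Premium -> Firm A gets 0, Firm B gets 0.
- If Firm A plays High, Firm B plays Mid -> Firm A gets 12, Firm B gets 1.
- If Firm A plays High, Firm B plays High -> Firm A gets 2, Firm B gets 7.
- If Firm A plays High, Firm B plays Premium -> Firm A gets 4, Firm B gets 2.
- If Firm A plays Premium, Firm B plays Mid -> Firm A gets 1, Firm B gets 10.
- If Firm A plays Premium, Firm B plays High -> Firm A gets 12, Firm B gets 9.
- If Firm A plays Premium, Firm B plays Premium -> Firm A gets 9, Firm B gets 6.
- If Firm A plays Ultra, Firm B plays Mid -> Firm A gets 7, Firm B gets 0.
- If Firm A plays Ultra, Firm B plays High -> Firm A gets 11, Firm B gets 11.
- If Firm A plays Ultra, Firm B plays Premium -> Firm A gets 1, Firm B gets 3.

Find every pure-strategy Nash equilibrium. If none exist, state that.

For each player, find the best response to each opponent profile; mutual best responses are the pure NE.
Firm A against Mid: payoffs 4, 12, 1, 7 → best response High.
Firm A against High: payoffs 5, 2, 12, 11 → best response Premium.
Firm A against Premium: payoffs 0, 4, 9, 1 → best response Premium.
Firm B against Mid: payoffs 5, 11, 0 → best response High.
Firm B against High: payoffs 1, 7, 2 → best response High.
Firm B against Premium: payoffs 10, 9, 6 → best response Mid.
Firm B against Ultra: payoffs 0, 11, 3 → best response High.
No profile is a mutual best response for all players.

No pure-strategy Nash equilibrium.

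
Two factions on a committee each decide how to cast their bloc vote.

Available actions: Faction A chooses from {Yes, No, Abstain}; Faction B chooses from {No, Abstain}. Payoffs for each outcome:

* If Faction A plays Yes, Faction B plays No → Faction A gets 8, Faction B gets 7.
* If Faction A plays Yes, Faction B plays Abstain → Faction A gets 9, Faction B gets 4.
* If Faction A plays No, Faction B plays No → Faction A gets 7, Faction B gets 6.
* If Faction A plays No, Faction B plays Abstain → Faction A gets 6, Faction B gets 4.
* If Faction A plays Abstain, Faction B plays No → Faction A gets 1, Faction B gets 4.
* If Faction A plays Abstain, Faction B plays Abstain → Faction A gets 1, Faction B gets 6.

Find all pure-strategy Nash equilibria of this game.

Faction A against No: payoffs 8, 7, 1 → best response Yes.
Faction A against Abstain: payoffs 9, 6, 1 → best response Yes.
Faction B against Yes: payoffs 7, 4 → best response No.
Faction B against No: payoffs 6, 4 → best response No.
Faction B against Abstain: payoffs 4, 6 → best response Abstain.
Mutual best responses: (Yes, No).

The unique pure-strategy Nash equilibrium is (Yes, No).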